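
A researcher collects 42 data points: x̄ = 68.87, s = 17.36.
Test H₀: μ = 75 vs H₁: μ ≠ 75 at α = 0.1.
One-sample t-test:
H₀: μ = 75
H₁: μ ≠ 75
df = n - 1 = 41
t = (x̄ - μ₀) / (s/√n) = (68.87 - 75) / (17.36/√42) = -2.288
p-value = 0.0273

Since p-value < α = 0.1, we reject H₀.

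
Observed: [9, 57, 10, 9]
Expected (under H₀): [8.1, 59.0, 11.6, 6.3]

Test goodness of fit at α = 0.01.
Chi-square goodness of fit test:
H₀: observed counts match expected distribution
H₁: observed counts differ from expected distribution
df = k - 1 = 3
χ² = Σ(O - E)²/E
   = (9 - 8.1)²/8.1 + (57 - 59.0)²/59.0 + (10 - 11.6)²/11.6 + (9 - 6.3)²/6.3
   = 0.100 + 0.068 + 0.221 + 1.157
   = 1.55
p-value = 0.6718

Since p-value > α = 0.01, we fail to reject H₀.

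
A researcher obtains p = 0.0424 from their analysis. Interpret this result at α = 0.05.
Since p = 0.0424 < α = 0.05, reject H₀.
There is sufficient evidence to reject the null hypothesis; the result is statistically significant at the 0.05 level.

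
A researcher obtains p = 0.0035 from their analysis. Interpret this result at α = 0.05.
Since p = 0.0035 < α = 0.05, reject H₀.
There is sufficient evidence to reject the null hypothesis; the result is statistically significant at the 0.05 level.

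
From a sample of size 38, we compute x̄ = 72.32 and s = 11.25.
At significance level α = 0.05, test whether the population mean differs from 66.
One-sample t-test:
H₀: μ = 66
H₁: μ ≠ 66
df = n - 1 = 37
t = (x̄ - μ₀) / (s/√n) = (72.32 - 66) / (11.25/√38) = 3.463
p-value = 0.0014

Since p-value < α = 0.05, we reject H₀.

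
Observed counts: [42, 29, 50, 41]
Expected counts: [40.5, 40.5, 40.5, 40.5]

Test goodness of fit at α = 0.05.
Chi-square goodness of fit test:
H₀: observed counts match expected distribution
H₁: observed counts differ from expected distribution
df = k - 1 = 3
χ² = Σ(O - E)²/E
   = (42 - 40.5)²/40.5 + (29 - 40.5)²/40.5 + (50 - 40.5)²/40.5 + (41 - 40.5)²/40.5
   = 0.056 + 3.265 + 2.228 + 0.006
   = 5.56
p-value = 0.1354

Since p-value > α = 0.05, we fail to reject H₀.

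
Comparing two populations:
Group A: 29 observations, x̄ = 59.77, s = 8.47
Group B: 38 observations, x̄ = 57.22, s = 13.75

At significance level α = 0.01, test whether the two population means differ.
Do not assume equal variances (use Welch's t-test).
Welch's two-sample t-test:
H₀: μ₁ = μ₂
H₁: μ₁ ≠ μ₂
s₁²/n₁ = 8.47²/29 = 2.4738,  s₂²/n₂ = 13.75²/38 = 4.9753
SE = √(s₁²/n₁ + s₂²/n₂) = √(2.4738 + 4.9753) = 2.7293
df (Welch-Satterthwaite) = (s₁²/n₁ + s₂²/n₂)² / [(s₁²/n₁)²/(n₁-1) + (s₂²/n₂)²/(n₂-1)] ≈ 62.52
t = (x̄₁ - x̄₂) / SE = (59.77 - 57.22) / 2.7293 = 2.55 / 2.7293 = 0.934
p-value = 0.3537

Since p-value > α = 0.01, we fail to reject H₀.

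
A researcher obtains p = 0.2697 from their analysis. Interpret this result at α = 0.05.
Since p = 0.2697 > α = 0.05, fail to reject H₀.
There is insufficient evidence to reject the null hypothesis; the result is not statistically significant at the 0.05 level.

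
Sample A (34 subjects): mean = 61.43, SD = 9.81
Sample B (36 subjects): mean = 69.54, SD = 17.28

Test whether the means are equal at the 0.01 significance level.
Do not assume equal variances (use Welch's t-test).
Welch's two-sample t-test:
H₀: μ₁ = μ₂
H₁: μ₁ ≠ μ₂
s₁²/n₁ = 9.81²/34 = 2.8305,  s₂²/n₂ = 17.28²/36 = 8.2944
SE = √(s₁²/n₁ + s₂²/n₂) = √(2.8305 + 8.2944) = 3.3354
df (Welch-Satterthwaite) = (s₁²/n₁ + s₂²/n₂)² / [(s₁²/n₁)²/(n₁-1) + (s₂²/n₂)²/(n₂-1)] ≈ 56.04
t = (x̄₁ - x̄₂) / SE = (61.43 - 69.54) / 3.3354 = -8.11 / 3.3354 = -2.431
p-value = 0.0183

Since p-value > α = 0.01, we fail to reject H₀.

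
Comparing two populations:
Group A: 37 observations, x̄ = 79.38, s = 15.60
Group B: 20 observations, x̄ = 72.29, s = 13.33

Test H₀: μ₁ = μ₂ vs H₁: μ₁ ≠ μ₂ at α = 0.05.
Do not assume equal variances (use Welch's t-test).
Welch's two-sample t-test:
H₀: μ₁ = μ₂
H₁: μ₁ ≠ μ₂
s₁²/n₁ = 15.60²/37 = 6.5773,  s₂²/n₂ = 13.33²/20 = 8.8844
SE = √(s₁²/n₁ + s₂²/n₂) = √(6.5773 + 8.8844) = 3.9321
df (Welch-Satterthwaite) = (s₁²/n₁ + s₂²/n₂)² / [(s₁²/n₁)²/(n₁-1) + (s₂²/n₂)²/(n₂-1)] ≈ 44.63
t = (x̄₁ - x̄₂) / SE = (79.38 - 72.29) / 3.9321 = 7.09 / 3.9321 = 1.803
p-value = 0.0781

Since p-value > α = 0.05, we fail to reject H₀.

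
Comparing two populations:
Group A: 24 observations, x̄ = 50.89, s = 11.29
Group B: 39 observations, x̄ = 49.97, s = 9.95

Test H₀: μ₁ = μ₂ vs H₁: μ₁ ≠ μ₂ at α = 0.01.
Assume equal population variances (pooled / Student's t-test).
Student's two-sample t-test (equal variances):
H₀: μ₁ = μ₂
H₁: μ₁ ≠ μ₂
df = n₁ + n₂ - 2 = 61
Pooled variance s_p² = [(n₁-1)s₁² + (n₂-1)s₂²] / (n₁ + n₂ - 2) = [(23)(11.29²) + (38)(9.95²)] / 61 = 109.7339
SE = √(s_p²(1/n₁ + 1/n₂)) = √(109.7339 × (1/24 + 1/39)) = 2.7177
t = (x̄₁ - x̄₂) / SE = (50.89 - 49.97) / 2.7177 = 0.92 / 2.7177 = 0.339
p-value = 0.7361

Since p-value > α = 0.01, we fail to reject H₀.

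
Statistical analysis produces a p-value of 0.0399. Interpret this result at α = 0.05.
Since p = 0.0399 < α = 0.05, reject H₀.
There is sufficient evidence to reject the null hypothesis; the result is statistically significant at the 0.05 level.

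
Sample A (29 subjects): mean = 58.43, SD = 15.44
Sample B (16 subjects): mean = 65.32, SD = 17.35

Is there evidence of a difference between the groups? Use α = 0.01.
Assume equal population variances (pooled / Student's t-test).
Student's two-sample t-test (equal variances):
H₀: μ₁ = μ₂
H₁: μ₁ ≠ μ₂
df = n₁ + n₂ - 2 = 43
Pooled variance s_p² = [(n₁-1)s₁² + (n₂-1)s₂²] / (n₁ + n₂ - 2) = [(28)(15.44²) + (15)(17.35²)] / 43 = 260.2409
SE = √(s_p²(1/n₁ + 1/n₂)) = √(260.2409 × (1/29 + 1/16)) = 5.0238
t = (x̄₁ - x̄₂) / SE = (58.43 - 65.32) / 5.0238 = -6.89 / 5.0238 = -1.371
p-value = 0.1773

Since p-value > α = 0.01, we fail to reject H₀.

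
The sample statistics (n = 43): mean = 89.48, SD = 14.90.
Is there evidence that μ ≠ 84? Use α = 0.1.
One-sample t-test:
H₀: μ = 84
H₁: μ ≠ 84
df = n - 1 = 42
t = (x̄ - μ₀) / (s/√n) = (89.48 - 84) / (14.90/√43) = 2.412
p-value = 0.0203

Since p-value < α = 0.1, we reject H₀.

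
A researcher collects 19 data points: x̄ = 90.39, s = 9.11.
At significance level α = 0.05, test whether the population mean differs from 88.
One-sample t-test:
H₀: μ = 88
H₁: μ ≠ 88
df = n - 1 = 18
t = (x̄ - μ₀) / (s/√n) = (90.39 - 88) / (9.11/√19) = 1.144
p-value = 0.2678

Since p-value > α = 0.05, we fail to reject H₀.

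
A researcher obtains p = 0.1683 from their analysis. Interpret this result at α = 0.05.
Since p = 0.1683 > α = 0.05, fail to reject H₀.
There is insufficient evidence to reject the null hypothesis; the result is not statistically significant at the 0.05 level.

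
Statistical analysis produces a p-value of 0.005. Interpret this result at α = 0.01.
Since p = 0.005 < α = 0.01, reject H₀.
There is sufficient evidence to reject the null hypothesis; the result is statistically significant at the 0.01 level.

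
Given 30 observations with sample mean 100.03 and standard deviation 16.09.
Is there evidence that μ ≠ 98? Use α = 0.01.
One-sample t-test:
H₀: μ = 98
H₁: μ ≠ 98
df = n - 1 = 29
t = (x̄ - μ₀) / (s/√n) = (100.03 - 98) / (16.09/√30) = 0.691
p-value = 0.4950

Since p-value > α = 0.01, we fail to reject H₀.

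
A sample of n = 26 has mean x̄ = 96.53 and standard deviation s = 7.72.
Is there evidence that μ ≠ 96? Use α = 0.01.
One-sample t-test:
H₀: μ = 96
H₁: μ ≠ 96
df = n - 1 = 25
t = (x̄ - μ₀) / (s/√n) = (96.53 - 96) / (7.72/√26) = 0.350
p-value = 0.7292

Since p-value > α = 0.01, we fail to reject H₀.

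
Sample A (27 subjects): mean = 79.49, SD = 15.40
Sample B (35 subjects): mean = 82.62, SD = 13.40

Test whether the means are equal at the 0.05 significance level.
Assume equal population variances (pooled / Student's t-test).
Student's two-sample t-test (equal variances):
H₀: μ₁ = μ₂
H₁: μ₁ ≠ μ₂
df = n₁ + n₂ - 2 = 60
Pooled variance s_p² = [(n₁-1)s₁² + (n₂-1)s₂²] / (n₁ + n₂ - 2) = [(26)(15.40²) + (34)(13.40²)] / 60 = 204.5200
SE = √(s_p²(1/n₁ + 1/n₂)) = √(204.5200 × (1/27 + 1/35)) = 3.6631
t = (x̄₁ - x̄₂) / SE = (79.49 - 82.62) / 3.6631 = -3.13 / 3.6631 = -0.854
p-value = 0.3962

Since p-value > α = 0.05, we fail to reject H₀.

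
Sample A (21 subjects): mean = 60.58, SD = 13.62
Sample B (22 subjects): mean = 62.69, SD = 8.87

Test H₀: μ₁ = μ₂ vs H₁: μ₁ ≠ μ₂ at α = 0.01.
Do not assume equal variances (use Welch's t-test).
Welch's two-sample t-test:
H₀: μ₁ = μ₂
H₁: μ₁ ≠ μ₂
s₁²/n₁ = 13.62²/21 = 8.8335,  s₂²/n₂ = 8.87²/22 = 3.5762
SE = √(s₁²/n₁ + s₂²/n₂) = √(8.8335 + 3.5762) = 3.5227
df (Welch-Satterthwaite) = (s₁²/n₁ + s₂²/n₂)² / [(s₁²/n₁)²/(n₁-1) + (s₂²/n₂)²/(n₂-1)] ≈ 34.14
t = (x̄₁ - x̄₂) / SE = (60.58 - 62.69) / 3.5227 = -2.11 / 3.5227 = -0.599
p-value = 0.5532

Since p-value > α = 0.01, we fail to reject H₀.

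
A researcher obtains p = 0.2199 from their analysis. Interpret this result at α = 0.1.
Since p = 0.2199 > α = 0.1, fail to reject H₀.
There is insufficient evidence to reject the null hypothesis; the result is not statistically significant at the 0.1 level.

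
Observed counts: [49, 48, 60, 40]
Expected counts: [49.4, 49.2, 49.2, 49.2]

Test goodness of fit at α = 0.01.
Chi-square goodness of fit test:
H₀: observed counts match expected distribution
H₁: observed counts differ from expected distribution
df = k - 1 = 3
χ² = Σ(O - E)²/E
   = (49 - 49.4)²/49.4 + (48 - 49.2)²/49.2 + (60 - 49.2)²/49.2 + (40 - 49.2)²/49.2
   = 0.003 + 0.029 + 2.371 + 1.720
   = 4.12
p-value = 0.2484

Since p-value > α = 0.01, we fail to reject H₀.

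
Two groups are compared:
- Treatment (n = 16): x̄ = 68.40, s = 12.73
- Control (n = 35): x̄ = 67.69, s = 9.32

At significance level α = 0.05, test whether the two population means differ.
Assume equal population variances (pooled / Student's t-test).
Student's two-sample t-test (equal variances):
H₀: μ₁ = μ₂
H₁: μ₁ ≠ μ₂
df = n₁ + n₂ - 2 = 49
Pooled variance s_p² = [(n₁-1)s₁² + (n₂-1)s₂²] / (n₁ + n₂ - 2) = [(15)(12.73²) + (34)(9.32²)] / 49 = 109.8799
SE = √(s_p²(1/n₁ + 1/n₂)) = √(109.8799 × (1/16 + 1/35)) = 3.1634
t = (x̄₁ - x̄₂) / SE = (68.40 - 67.69) / 3.1634 = 0.71 / 3.1634 = 0.224
p-value = 0.8233

Since p-value > α = 0.05, we fail to reject H₀.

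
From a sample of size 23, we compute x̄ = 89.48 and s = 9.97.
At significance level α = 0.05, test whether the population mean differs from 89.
One-sample t-test:
H₀: μ = 89
H₁: μ ≠ 89
df = n - 1 = 22
t = (x̄ - μ₀) / (s/√n) = (89.48 - 89) / (9.97/√23) = 0.231
p-value = 0.8195

Since p-value > α = 0.05, we fail to reject H₀.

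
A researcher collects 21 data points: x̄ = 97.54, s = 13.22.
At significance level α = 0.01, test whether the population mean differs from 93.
One-sample t-test:
H₀: μ = 93
H₁: μ ≠ 93
df = n - 1 = 20
t = (x̄ - μ₀) / (s/√n) = (97.54 - 93) / (13.22/√21) = 1.574
p-value = 0.1312

Since p-value > α = 0.01, we fail to reject H₀.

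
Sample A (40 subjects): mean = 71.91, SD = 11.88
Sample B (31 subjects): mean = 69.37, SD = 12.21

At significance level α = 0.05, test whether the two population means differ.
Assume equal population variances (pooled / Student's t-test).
Student's two-sample t-test (equal variances):
H₀: μ₁ = μ₂
H₁: μ₁ ≠ μ₂
df = n₁ + n₂ - 2 = 69
Pooled variance s_p² = [(n₁-1)s₁² + (n₂-1)s₂²] / (n₁ + n₂ - 2) = [(39)(11.88²) + (30)(12.21²)] / 69 = 144.5908
SE = √(s_p²(1/n₁ + 1/n₂)) = √(144.5908 × (1/40 + 1/31)) = 2.8773
t = (x̄₁ - x̄₂) / SE = (71.91 - 69.37) / 2.8773 = 2.54 / 2.8773 = 0.883
p-value = 0.3804

Since p-value > α = 0.05, we fail to reject H₀.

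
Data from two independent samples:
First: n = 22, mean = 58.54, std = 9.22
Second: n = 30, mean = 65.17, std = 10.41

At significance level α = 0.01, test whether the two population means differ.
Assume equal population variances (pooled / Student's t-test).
Student's two-sample t-test (equal variances):
H₀: μ₁ = μ₂
H₁: μ₁ ≠ μ₂
df = n₁ + n₂ - 2 = 50
Pooled variance s_p² = [(n₁-1)s₁² + (n₂-1)s₂²] / (n₁ + n₂ - 2) = [(21)(9.22²) + (29)(10.41²)] / 50 = 98.5570
SE = √(s_p²(1/n₁ + 1/n₂)) = √(98.5570 × (1/22 + 1/30)) = 2.7866
t = (x̄₁ - x̄₂) / SE = (58.54 - 65.17) / 2.7866 = -6.63 / 2.7866 = -2.379
p-value = 0.0212

Since p-value > α = 0.01, we fail to reject H₀.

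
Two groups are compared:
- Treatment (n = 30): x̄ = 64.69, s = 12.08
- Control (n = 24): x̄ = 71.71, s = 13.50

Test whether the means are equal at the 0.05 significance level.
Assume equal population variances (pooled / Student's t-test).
Student's two-sample t-test (equal variances):
H₀: μ₁ = μ₂
H₁: μ₁ ≠ μ₂
df = n₁ + n₂ - 2 = 52
Pooled variance s_p² = [(n₁-1)s₁² + (n₂-1)s₂²] / (n₁ + n₂ - 2) = [(29)(12.08²) + (23)(13.50²)] / 52 = 161.9926
SE = √(s_p²(1/n₁ + 1/n₂)) = √(161.9926 × (1/30 + 1/24)) = 3.4856
t = (x̄₁ - x̄₂) / SE = (64.69 - 71.71) / 3.4856 = -7.02 / 3.4856 = -2.014
p-value = 0.0492

Since p-value < α = 0.05, we reject H₀.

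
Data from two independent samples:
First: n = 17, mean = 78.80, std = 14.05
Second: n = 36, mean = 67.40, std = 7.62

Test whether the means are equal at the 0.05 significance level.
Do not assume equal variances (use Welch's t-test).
Welch's two-sample t-test:
H₀: μ₁ = μ₂
H₁: μ₁ ≠ μ₂
s₁²/n₁ = 14.05²/17 = 11.6119,  s₂²/n₂ = 7.62²/36 = 1.6129
SE = √(s₁²/n₁ + s₂²/n₂) = √(11.6119 + 1.6129) = 3.6366
df (Welch-Satterthwaite) = (s₁²/n₁ + s₂²/n₂)² / [(s₁²/n₁)²/(n₁-1) + (s₂²/n₂)²/(n₂-1)] ≈ 20.57
t = (x̄₁ - x̄₂) / SE = (78.80 - 67.40) / 3.6366 = 11.40 / 3.6366 = 3.135
p-value = 0.0051

Since p-value < α = 0.05, we reject H₀.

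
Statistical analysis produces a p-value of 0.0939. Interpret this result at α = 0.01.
Since p = 0.0939 > α = 0.01, fail to reject H₀.
There is insufficient evidence to reject the null hypothesis; the result is not statistically significant at the 0.01 level.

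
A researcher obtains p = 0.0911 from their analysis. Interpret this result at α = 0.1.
Since p = 0.0911 < α = 0.1, reject H₀.
There is sufficient evidence to reject the null hypothesis; the result is statistically significant at the 0.1 level.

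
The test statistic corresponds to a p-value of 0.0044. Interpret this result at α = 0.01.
Since p = 0.0044 < α = 0.01, reject H₀.
There is sufficient evidence to reject the null hypothesis; the result is statistically significant at the 0.01 level.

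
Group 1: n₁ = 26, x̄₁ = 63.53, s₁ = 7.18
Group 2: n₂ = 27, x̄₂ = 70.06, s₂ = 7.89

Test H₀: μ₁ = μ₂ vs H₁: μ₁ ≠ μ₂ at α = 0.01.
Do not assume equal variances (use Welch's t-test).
Welch's two-sample t-test:
H₀: μ₁ = μ₂
H₁: μ₁ ≠ μ₂
s₁²/n₁ = 7.18²/26 = 1.9828,  s₂²/n₂ = 7.89²/27 = 2.3056
SE = √(s₁²/n₁ + s₂²/n₂) = √(1.9828 + 2.3056) = 2.0708
df (Welch-Satterthwaite) = (s₁²/n₁ + s₂²/n₂)² / [(s₁²/n₁)²/(n₁-1) + (s₂²/n₂)²/(n₂-1)] ≈ 50.84
t = (x̄₁ - x̄₂) / SE = (63.53 - 70.06) / 2.0708 = -6.53 / 2.0708 = -3.153
p-value = 0.0027

Since p-value < α = 0.01, we reject H₀.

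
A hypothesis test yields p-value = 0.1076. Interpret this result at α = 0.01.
Since p = 0.1076 > α = 0.01, fail to reject H₀.
There is insufficient evidence to reject the null hypothesis; the result is not statistically significant at the 0.01 level.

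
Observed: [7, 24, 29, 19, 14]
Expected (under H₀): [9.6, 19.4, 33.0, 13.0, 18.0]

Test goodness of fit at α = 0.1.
Chi-square goodness of fit test:
H₀: observed counts match expected distribution
H₁: observed counts differ from expected distribution
df = k - 1 = 4
χ² = Σ(O - E)²/E
   = (7 - 9.6)²/9.6 + (24 - 19.4)²/19.4 + (29 - 33.0)²/33.0 + (19 - 13.0)²/13.0 + (14 - 18.0)²/18.0
   = 0.704 + 1.091 + 0.485 + 2.769 + 0.889
   = 5.94
p-value = 0.2038

Since p-value > α = 0.1, we fail to reject H₀.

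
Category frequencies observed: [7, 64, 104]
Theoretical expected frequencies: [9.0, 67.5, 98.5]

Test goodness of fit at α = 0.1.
Chi-square goodness of fit test:
H₀: observed counts match expected distribution
H₁: observed counts differ from expected distribution
df = k - 1 = 2
χ² = Σ(O - E)²/E
   = (7 - 9.0)²/9.0 + (64 - 67.5)²/67.5 + (104 - 98.5)²/98.5
   = 0.444 + 0.181 + 0.307
   = 0.93
p-value = 0.6272

Since p-value > α = 0.1, we fail to reject H₀.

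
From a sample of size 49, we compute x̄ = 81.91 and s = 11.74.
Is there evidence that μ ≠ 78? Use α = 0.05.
One-sample t-test:
H₀: μ = 78
H₁: μ ≠ 78
df = n - 1 = 48
t = (x̄ - μ₀) / (s/√n) = (81.91 - 78) / (11.74/√49) = 2.331
p-value = 0.0240

Since p-value < α = 0.05, we reject H₀.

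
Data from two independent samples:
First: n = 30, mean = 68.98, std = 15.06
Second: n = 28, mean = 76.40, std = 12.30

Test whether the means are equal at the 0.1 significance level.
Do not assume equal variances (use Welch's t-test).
Welch's two-sample t-test:
H₀: μ₁ = μ₂
H₁: μ₁ ≠ μ₂
s₁²/n₁ = 15.06²/30 = 7.5601,  s₂²/n₂ = 12.30²/28 = 5.4032
SE = √(s₁²/n₁ + s₂²/n₂) = √(7.5601 + 5.4032) = 3.6005
df (Welch-Satterthwaite) = (s₁²/n₁ + s₂²/n₂)² / [(s₁²/n₁)²/(n₁-1) + (s₂²/n₂)²/(n₂-1)] ≈ 55.06
t = (x̄₁ - x̄₂) / SE = (68.98 - 76.40) / 3.6005 = -7.42 / 3.6005 = -2.061
p-value = 0.0441

Since p-value < α = 0.1, we reject H₀.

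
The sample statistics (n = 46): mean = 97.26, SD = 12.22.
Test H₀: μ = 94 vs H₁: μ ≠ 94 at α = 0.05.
One-sample t-test:
H₀: μ = 94
H₁: μ ≠ 94
df = n - 1 = 45
t = (x̄ - μ₀) / (s/√n) = (97.26 - 94) / (12.22/√46) = 1.809
p-value = 0.0771

Since p-value > α = 0.05, we fail to reject H₀.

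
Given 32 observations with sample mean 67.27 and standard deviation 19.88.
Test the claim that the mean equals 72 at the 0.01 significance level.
One-sample t-test:
H₀: μ = 72
H₁: μ ≠ 72
df = n - 1 = 31
t = (x̄ - μ₀) / (s/√n) = (67.27 - 72) / (19.88/√32) = -1.346
p-value = 0.1881

Since p-value > α = 0.01, we fail to reject H₀.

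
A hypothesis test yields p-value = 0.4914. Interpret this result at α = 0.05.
Since p = 0.4914 > α = 0.05, fail to reject H₀.
There is insufficient evidence to reject the null hypothesis; the result is not statistically significant at the 0.05 level.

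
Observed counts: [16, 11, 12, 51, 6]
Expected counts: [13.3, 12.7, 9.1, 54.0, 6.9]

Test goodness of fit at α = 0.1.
Chi-square goodness of fit test:
H₀: observed counts match expected distribution
H₁: observed counts differ from expected distribution
df = k - 1 = 4
χ² = Σ(O - E)²/E
   = (16 - 13.3)²/13.3 + (11 - 12.7)²/12.7 + (12 - 9.1)²/9.1 + (51 - 54.0)²/54.0 + (6 - 6.9)²/6.9
   = 0.548 + 0.228 + 0.924 + 0.167 + 0.117
   = 1.98
p-value = 0.7387

Since p-value > α = 0.1, we fail to reject H₀.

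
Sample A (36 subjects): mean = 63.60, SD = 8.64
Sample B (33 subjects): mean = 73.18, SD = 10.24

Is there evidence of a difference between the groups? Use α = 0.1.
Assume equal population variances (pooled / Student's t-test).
Student's two-sample t-test (equal variances):
H₀: μ₁ = μ₂
H₁: μ₁ ≠ μ₂
df = n₁ + n₂ - 2 = 67
Pooled variance s_p² = [(n₁-1)s₁² + (n₂-1)s₂²] / (n₁ + n₂ - 2) = [(35)(8.64²) + (32)(10.24²)] / 67 = 89.0773
SE = √(s_p²(1/n₁ + 1/n₂)) = √(89.0773 × (1/36 + 1/33)) = 2.2746
t = (x̄₁ - x̄₂) / SE = (63.60 - 73.18) / 2.2746 = -9.58 / 2.2746 = -4.212
p-value = 0.0001

Since p-value < α = 0.1, we reject H₀.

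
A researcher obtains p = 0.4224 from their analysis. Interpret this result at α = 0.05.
Since p = 0.4224 > α = 0.05, fail to reject H₀.
There is insufficient evidence to reject the null hypothesis; the result is not statistically significant at the 0.05 level.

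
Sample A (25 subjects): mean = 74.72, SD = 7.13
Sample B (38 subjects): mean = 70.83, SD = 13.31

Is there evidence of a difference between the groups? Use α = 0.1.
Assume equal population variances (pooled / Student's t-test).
Student's two-sample t-test (equal variances):
H₀: μ₁ = μ₂
H₁: μ₁ ≠ μ₂
df = n₁ + n₂ - 2 = 61
Pooled variance s_p² = [(n₁-1)s₁² + (n₂-1)s₂²] / (n₁ + n₂ - 2) = [(24)(7.13²) + (37)(13.31²)] / 61 = 127.4567
SE = √(s_p²(1/n₁ + 1/n₂)) = √(127.4567 × (1/25 + 1/38)) = 2.9073
t = (x̄₁ - x̄₂) / SE = (74.72 - 70.83) / 2.9073 = 3.89 / 2.9073 = 1.338
p-value = 0.1859

Since p-value > α = 0.1, we fail to reject H₀.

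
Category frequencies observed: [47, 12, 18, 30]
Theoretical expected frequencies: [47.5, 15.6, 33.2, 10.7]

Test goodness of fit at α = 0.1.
Chi-square goodness of fit test:
H₀: observed counts match expected distribution
H₁: observed counts differ from expected distribution
df = k - 1 = 3
χ² = Σ(O - E)²/E
   = (47 - 47.5)²/47.5 + (12 - 15.6)²/15.6 + (18 - 33.2)²/33.2 + (30 - 10.7)²/10.7
   = 0.005 + 0.831 + 6.959 + 34.812
   = 42.61
p-value < 0.0001

Since p-value < α = 0.1, we reject H₀.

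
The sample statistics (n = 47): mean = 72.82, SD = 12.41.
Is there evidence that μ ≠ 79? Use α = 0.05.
One-sample t-test:
H₀: μ = 79
H₁: μ ≠ 79
df = n - 1 = 46
t = (x̄ - μ₀) / (s/√n) = (72.82 - 79) / (12.41/√47) = -3.414
p-value = 0.0013

Since p-value < α = 0.05, we reject H₀.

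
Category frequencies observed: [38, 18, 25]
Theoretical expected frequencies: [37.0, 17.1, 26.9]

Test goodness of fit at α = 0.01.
Chi-square goodness of fit test:
H₀: observed counts match expected distribution
H₁: observed counts differ from expected distribution
df = k - 1 = 2
χ² = Σ(O - E)²/E
   = (38 - 37.0)²/37.0 + (18 - 17.1)²/17.1 + (25 - 26.9)²/26.9
   = 0.027 + 0.047 + 0.134
   = 0.21
p-value = 0.9010

Since p-value > α = 0.01, we fail to reject H₀.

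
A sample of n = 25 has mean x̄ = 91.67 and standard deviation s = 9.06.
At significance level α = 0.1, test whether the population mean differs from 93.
One-sample t-test:
H₀: μ = 93
H₁: μ ≠ 93
df = n - 1 = 24
t = (x̄ - μ₀) / (s/√n) = (91.67 - 93) / (9.06/√25) = -0.734
p-value = 0.4701

Since p-value > α = 0.1, we fail to reject H₀.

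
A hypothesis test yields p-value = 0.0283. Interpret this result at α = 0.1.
Since p = 0.0283 < α = 0.1, reject H₀.
There is sufficient evidence to reject the null hypothesis; the result is statistically significant at the 0.1 level.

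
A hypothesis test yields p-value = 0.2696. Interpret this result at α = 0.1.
Since p = 0.2696 > α = 0.1, fail to reject H₀.
There is insufficient evidence to reject the null hypothesis; the result is not statistically significant at the 0.1 level.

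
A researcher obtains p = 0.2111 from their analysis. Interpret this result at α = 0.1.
Since p = 0.2111 > α = 0.1, fail to reject H₀.
There is insufficient evidence to reject the null hypothesis; the result is not statistically significant at the 0.1 level.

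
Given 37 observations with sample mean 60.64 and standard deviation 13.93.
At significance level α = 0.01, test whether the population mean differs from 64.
One-sample t-test:
H₀: μ = 64
H₁: μ ≠ 64
df = n - 1 = 36
t = (x̄ - μ₀) / (s/√n) = (60.64 - 64) / (13.93/√37) = -1.467
p-value = 0.1510

Since p-value > α = 0.01, we fail to reject H₀.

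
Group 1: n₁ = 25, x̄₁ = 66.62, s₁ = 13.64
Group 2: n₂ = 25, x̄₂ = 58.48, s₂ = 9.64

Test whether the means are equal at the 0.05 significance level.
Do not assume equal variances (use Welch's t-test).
Welch's two-sample t-test:
H₀: μ₁ = μ₂
H₁: μ₁ ≠ μ₂
s₁²/n₁ = 13.64²/25 = 7.4420,  s₂²/n₂ = 9.64²/25 = 3.7172
SE = √(s₁²/n₁ + s₂²/n₂) = √(7.4420 + 3.7172) = 3.3405
df (Welch-Satterthwaite) = (s₁²/n₁ + s₂²/n₂)² / [(s₁²/n₁)²/(n₁-1) + (s₂²/n₂)²/(n₂-1)] ≈ 43.19
t = (x̄₁ - x̄₂) / SE = (66.62 - 58.48) / 3.3405 = 8.14 / 3.3405 = 2.437
p-value = 0.0190

Since p-value < α = 0.05, we reject H₀.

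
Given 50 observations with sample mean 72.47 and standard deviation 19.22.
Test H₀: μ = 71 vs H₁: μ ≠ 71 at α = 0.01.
One-sample t-test:
H₀: μ = 71
H₁: μ ≠ 71
df = n - 1 = 49
t = (x̄ - μ₀) / (s/√n) = (72.47 - 71) / (19.22/√50) = 0.541
p-value = 0.5911

Since p-value > α = 0.01, we fail to reject H₀.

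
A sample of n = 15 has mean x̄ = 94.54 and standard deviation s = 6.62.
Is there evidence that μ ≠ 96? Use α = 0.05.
One-sample t-test:
H₀: μ = 96
H₁: μ ≠ 96
df = n - 1 = 14
t = (x̄ - μ₀) / (s/√n) = (94.54 - 96) / (6.62/√15) = -0.854
p-value = 0.4074

Since p-value > α = 0.05, we fail to reject H₀.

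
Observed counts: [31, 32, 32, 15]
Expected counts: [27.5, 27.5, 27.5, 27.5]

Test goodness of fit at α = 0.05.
Chi-square goodness of fit test:
H₀: observed counts match expected distribution
H₁: observed counts differ from expected distribution
df = k - 1 = 3
χ² = Σ(O - E)²/E
   = (31 - 27.5)²/27.5 + (32 - 27.5)²/27.5 + (32 - 27.5)²/27.5 + (15 - 27.5)²/27.5
   = 0.445 + 0.736 + 0.736 + 5.682
   = 7.60
p-value = 0.0550

Since p-value > α = 0.05, we fail to reject H₀.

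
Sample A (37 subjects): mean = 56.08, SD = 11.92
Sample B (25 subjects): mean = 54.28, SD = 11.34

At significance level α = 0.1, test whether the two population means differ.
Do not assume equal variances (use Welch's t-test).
Welch's two-sample t-test:
H₀: μ₁ = μ₂
H₁: μ₁ ≠ μ₂
s₁²/n₁ = 11.92²/37 = 3.8402,  s₂²/n₂ = 11.34²/25 = 5.1438
SE = √(s₁²/n₁ + s₂²/n₂) = √(3.8402 + 5.1438) = 2.9973
df (Welch-Satterthwaite) = (s₁²/n₁ + s₂²/n₂)² / [(s₁²/n₁)²/(n₁-1) + (s₂²/n₂)²/(n₂-1)] ≈ 53.38
t = (x̄₁ - x̄₂) / SE = (56.08 - 54.28) / 2.9973 = 1.80 / 2.9973 = 0.601
p-value = 0.5507

Since p-value > α = 0.1, we fail to reject H₀.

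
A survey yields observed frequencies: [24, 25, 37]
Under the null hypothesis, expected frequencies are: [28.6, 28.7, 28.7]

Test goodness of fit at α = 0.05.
Chi-square goodness of fit test:
H₀: observed counts match expected distribution
H₁: observed counts differ from expected distribution
df = k - 1 = 2
χ² = Σ(O - E)²/E
   = (24 - 28.6)²/28.6 + (25 - 28.7)²/28.7 + (37 - 28.7)²/28.7
   = 0.740 + 0.477 + 2.400
   = 3.62
p-value = 0.1639

Since p-value > α = 0.05, we fail to reject H₀.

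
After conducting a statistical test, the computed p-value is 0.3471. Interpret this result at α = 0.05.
Since p = 0.3471 > α = 0.05, fail to reject H₀.
There is insufficient evidence to reject the null hypothesis; the result is not statistically significant at the 0.05 level.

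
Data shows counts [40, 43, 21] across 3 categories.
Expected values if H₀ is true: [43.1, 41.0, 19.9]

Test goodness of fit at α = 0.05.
Chi-square goodness of fit test:
H₀: observed counts match expected distribution
H₁: observed counts differ from expected distribution
df = k - 1 = 2
χ² = Σ(O - E)²/E
   = (40 - 43.1)²/43.1 + (43 - 41.0)²/41.0 + (21 - 19.9)²/19.9
   = 0.223 + 0.098 + 0.061
   = 0.38
p-value = 0.8264

Since p-value > α = 0.05, we fail to reject H₀.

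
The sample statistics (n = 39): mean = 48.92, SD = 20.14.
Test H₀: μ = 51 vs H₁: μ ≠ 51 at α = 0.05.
One-sample t-test:
H₀: μ = 51
H₁: μ ≠ 51
df = n - 1 = 38
t = (x̄ - μ₀) / (s/√n) = (48.92 - 51) / (20.14/√39) = -0.645
p-value = 0.5228

Since p-value > α = 0.05, we fail to reject H₀.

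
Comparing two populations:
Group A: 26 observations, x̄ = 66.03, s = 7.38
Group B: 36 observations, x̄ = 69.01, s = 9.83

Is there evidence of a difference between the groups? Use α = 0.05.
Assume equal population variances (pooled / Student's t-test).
Student's two-sample t-test (equal variances):
H₀: μ₁ = μ₂
H₁: μ₁ ≠ μ₂
df = n₁ + n₂ - 2 = 60
Pooled variance s_p² = [(n₁-1)s₁² + (n₂-1)s₂²] / (n₁ + n₂ - 2) = [(25)(7.38²) + (35)(9.83²)] / 60 = 79.0604
SE = √(s_p²(1/n₁ + 1/n₂)) = √(79.0604 × (1/26 + 1/36)) = 2.2884
t = (x̄₁ - x̄₂) / SE = (66.03 - 69.01) / 2.2884 = -2.98 / 2.2884 = -1.302
p-value = 0.1978

Since p-value > α = 0.05, we fail to reject H₀.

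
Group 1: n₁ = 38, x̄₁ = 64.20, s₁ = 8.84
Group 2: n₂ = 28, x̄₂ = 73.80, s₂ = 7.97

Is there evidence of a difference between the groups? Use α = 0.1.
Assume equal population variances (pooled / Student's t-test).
Student's two-sample t-test (equal variances):
H₀: μ₁ = μ₂
H₁: μ₁ ≠ μ₂
df = n₁ + n₂ - 2 = 64
Pooled variance s_p² = [(n₁-1)s₁² + (n₂-1)s₂²] / (n₁ + n₂ - 2) = [(37)(8.84²) + (27)(7.97²)] / 64 = 71.9758
SE = √(s_p²(1/n₁ + 1/n₂)) = √(71.9758 × (1/38 + 1/28)) = 2.1130
t = (x̄₁ - x̄₂) / SE = (64.20 - 73.80) / 2.1130 = -9.60 / 2.1130 = -4.543
p-value < 0.0001

Since p-value < α = 0.1, we reject H₀.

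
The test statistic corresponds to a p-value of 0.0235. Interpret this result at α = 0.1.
Since p = 0.0235 < α = 0.1, reject H₀.
There is sufficient evidence to reject the null hypothesis; the result is statistically significant at the 0.1 level.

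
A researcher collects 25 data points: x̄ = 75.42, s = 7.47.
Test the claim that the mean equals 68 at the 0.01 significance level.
One-sample t-test:
H₀: μ = 68
H₁: μ ≠ 68
df = n - 1 = 24
t = (x̄ - μ₀) / (s/√n) = (75.42 - 68) / (7.47/√25) = 4.967
p-value < 0.0001

Since p-value < α = 0.01, we reject H₀.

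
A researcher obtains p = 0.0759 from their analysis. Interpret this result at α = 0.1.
Since p = 0.0759 < α = 0.1, reject H₀.
There is sufficient evidence to reject the null hypothesis; the result is statistically significant at the 0.1 level.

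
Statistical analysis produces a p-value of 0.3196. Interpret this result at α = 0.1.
Since p = 0.3196 > α = 0.1, fail to reject H₀.
There is insufficient evidence to reject the null hypothesis; the result is not statistically significant at the 0.1 level.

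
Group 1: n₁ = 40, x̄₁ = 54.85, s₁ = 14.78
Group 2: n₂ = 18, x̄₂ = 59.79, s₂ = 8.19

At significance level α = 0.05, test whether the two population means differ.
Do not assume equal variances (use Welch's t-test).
Welch's two-sample t-test:
H₀: μ₁ = μ₂
H₁: μ₁ ≠ μ₂
s₁²/n₁ = 14.78²/40 = 5.4612,  s₂²/n₂ = 8.19²/18 = 3.7264
SE = √(s₁²/n₁ + s₂²/n₂) = √(5.4612 + 3.7264) = 3.0311
df (Welch-Satterthwaite) = (s₁²/n₁ + s₂²/n₂)² / [(s₁²/n₁)²/(n₁-1) + (s₂²/n₂)²/(n₂-1)] ≈ 53.37
t = (x̄₁ - x̄₂) / SE = (54.85 - 59.79) / 3.0311 = -4.94 / 3.0311 = -1.630
p-value = 0.1090

Since p-value > α = 0.05, we fail to reject H₀.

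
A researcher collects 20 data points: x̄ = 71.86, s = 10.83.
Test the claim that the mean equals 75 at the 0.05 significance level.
One-sample t-test:
H₀: μ = 75
H₁: μ ≠ 75
df = n - 1 = 19
t = (x̄ - μ₀) / (s/√n) = (71.86 - 75) / (10.83/√20) = -1.297
p-value = 0.2103

Since p-value > α = 0.05, we fail to reject H₀.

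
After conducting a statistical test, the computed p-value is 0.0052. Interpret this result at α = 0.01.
Since p = 0.0052 < α = 0.01, reject H₀.
There is sufficient evidence to reject the null hypothesis; the result is statistically significant at the 0.01 level.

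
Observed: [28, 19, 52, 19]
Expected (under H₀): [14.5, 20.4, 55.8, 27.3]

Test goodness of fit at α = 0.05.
Chi-square goodness of fit test:
H₀: observed counts match expected distribution
H₁: observed counts differ from expected distribution
df = k - 1 = 3
χ² = Σ(O - E)²/E
   = (28 - 14.5)²/14.5 + (19 - 20.4)²/20.4 + (52 - 55.8)²/55.8 + (19 - 27.3)²/27.3
   = 12.569 + 0.096 + 0.259 + 2.523
   = 15.45
p-value = 0.0015

Since p-value < α = 0.05, we reject H₀.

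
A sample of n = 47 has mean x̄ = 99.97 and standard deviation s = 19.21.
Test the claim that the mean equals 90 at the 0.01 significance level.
One-sample t-test:
H₀: μ = 90
H₁: μ ≠ 90
df = n - 1 = 46
t = (x̄ - μ₀) / (s/√n) = (99.97 - 90) / (19.21/√47) = 3.558
p-value = 0.0009

Since p-value < α = 0.01, we reject H₀.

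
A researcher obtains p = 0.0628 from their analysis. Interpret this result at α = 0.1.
Since p = 0.0628 < α = 0.1, reject H₀.
There is sufficient evidence to reject the null hypothesis; the result is statistically significant at the 0.1 level.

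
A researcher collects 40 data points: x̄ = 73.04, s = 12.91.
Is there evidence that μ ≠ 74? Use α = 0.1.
One-sample t-test:
H₀: μ = 74
H₁: μ ≠ 74
df = n - 1 = 39
t = (x̄ - μ₀) / (s/√n) = (73.04 - 74) / (12.91/√40) = -0.470
p-value = 0.6408

Since p-value > α = 0.1, we fail to reject H₀.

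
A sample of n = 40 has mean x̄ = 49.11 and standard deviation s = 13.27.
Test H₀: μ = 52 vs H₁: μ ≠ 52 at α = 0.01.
One-sample t-test:
H₀: μ = 52
H₁: μ ≠ 52
df = n - 1 = 39
t = (x̄ - μ₀) / (s/√n) = (49.11 - 52) / (13.27/√40) = -1.377
p-value = 0.1762

Since p-value > α = 0.01, we fail to reject H₀.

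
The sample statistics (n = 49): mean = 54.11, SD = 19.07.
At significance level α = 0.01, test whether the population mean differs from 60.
One-sample t-test:
H₀: μ = 60
H₁: μ ≠ 60
df = n - 1 = 48
t = (x̄ - μ₀) / (s/√n) = (54.11 - 60) / (19.07/√49) = -2.162
p-value = 0.0356

Since p-value > α = 0.01, we fail to reject H₀.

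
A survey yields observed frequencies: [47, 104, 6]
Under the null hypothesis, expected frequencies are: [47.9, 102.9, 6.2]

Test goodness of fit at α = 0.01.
Chi-square goodness of fit test:
H₀: observed counts match expected distribution
H₁: observed counts differ from expected distribution
df = k - 1 = 2
χ² = Σ(O - E)²/E
   = (47 - 47.9)²/47.9 + (104 - 102.9)²/102.9 + (6 - 6.2)²/6.2
   = 0.017 + 0.012 + 0.006
   = 0.04
p-value = 0.9826

Since p-value > α = 0.01, we fail to reject H₀.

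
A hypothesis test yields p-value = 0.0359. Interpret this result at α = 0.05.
Since p = 0.0359 < α = 0.05, reject H₀.
There is sufficient evidence to reject the null hypothesis; the result is statistically significant at the 0.05 level.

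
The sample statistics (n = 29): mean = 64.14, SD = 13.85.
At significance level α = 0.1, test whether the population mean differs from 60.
One-sample t-test:
H₀: μ = 60
H₁: μ ≠ 60
df = n - 1 = 28
t = (x̄ - μ₀) / (s/√n) = (64.14 - 60) / (13.85/√29) = 1.610
p-value = 0.1187

Since p-value > α = 0.1, we fail to reject H₀.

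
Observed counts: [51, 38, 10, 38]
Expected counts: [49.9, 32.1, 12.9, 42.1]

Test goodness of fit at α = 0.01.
Chi-square goodness of fit test:
H₀: observed counts match expected distribution
H₁: observed counts differ from expected distribution
df = k - 1 = 3
χ² = Σ(O - E)²/E
   = (51 - 49.9)²/49.9 + (38 - 32.1)²/32.1 + (10 - 12.9)²/12.9 + (38 - 42.1)²/42.1
   = 0.024 + 1.084 + 0.652 + 0.399
   = 2.16
p-value = 0.5399

Since p-value > α = 0.01, we fail to reject H₀.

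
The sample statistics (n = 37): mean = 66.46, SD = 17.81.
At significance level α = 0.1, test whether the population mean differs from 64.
One-sample t-test:
H₀: μ = 64
H₁: μ ≠ 64
df = n - 1 = 36
t = (x̄ - μ₀) / (s/√n) = (66.46 - 64) / (17.81/√37) = 0.840
p-value = 0.4064

Since p-value > α = 0.1, we fail to reject H₀.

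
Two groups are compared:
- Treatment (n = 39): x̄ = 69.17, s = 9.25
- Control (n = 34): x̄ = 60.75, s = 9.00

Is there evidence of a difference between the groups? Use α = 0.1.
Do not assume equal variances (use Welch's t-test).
Welch's two-sample t-test:
H₀: μ₁ = μ₂
H₁: μ₁ ≠ μ₂
s₁²/n₁ = 9.25²/39 = 2.1939,  s₂²/n₂ = 9.00²/34 = 2.3824
SE = √(s₁²/n₁ + s₂²/n₂) = √(2.1939 + 2.3824) = 2.1392
df (Welch-Satterthwaite) = (s₁²/n₁ + s₂²/n₂)² / [(s₁²/n₁)²/(n₁-1) + (s₂²/n₂)²/(n₂-1)] ≈ 70.12
t = (x̄₁ - x̄₂) / SE = (69.17 - 60.75) / 2.1392 = 8.42 / 2.1392 = 3.936
p-value = 0.0002

Since p-value < α = 0.1, we reject H₀.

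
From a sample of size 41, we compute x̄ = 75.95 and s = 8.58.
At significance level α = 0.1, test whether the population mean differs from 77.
One-sample t-test:
H₀: μ = 77
H₁: μ ≠ 77
df = n - 1 = 40
t = (x̄ - μ₀) / (s/√n) = (75.95 - 77) / (8.58/√41) = -0.784
p-value = 0.4379

Since p-value > α = 0.1, we fail to reject H₀.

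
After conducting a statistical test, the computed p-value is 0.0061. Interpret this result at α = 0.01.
Since p = 0.0061 < α = 0.01, reject H₀.
There is sufficient evidence to reject the null hypothesis; the result is statistically significant at the 0.01 level.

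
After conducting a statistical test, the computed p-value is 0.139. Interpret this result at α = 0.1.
Since p = 0.139 > α = 0.1, fail to reject H₀.
There is insufficient evidence to reject the null hypothesis; the result is not statistically significant at the 0.1 level.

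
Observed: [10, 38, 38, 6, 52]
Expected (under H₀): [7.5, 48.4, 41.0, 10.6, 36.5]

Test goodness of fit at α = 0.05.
Chi-square goodness of fit test:
H₀: observed counts match expected distribution
H₁: observed counts differ from expected distribution
df = k - 1 = 4
χ² = Σ(O - E)²/E
   = (10 - 7.5)²/7.5 + (38 - 48.4)²/48.4 + (38 - 41.0)²/41.0 + (6 - 10.6)²/10.6 + (52 - 36.5)²/36.5
   = 0.833 + 2.235 + 0.220 + 1.996 + 6.582
   = 11.87
p-value = 0.0184

Since p-value < α = 0.05, we reject H₀.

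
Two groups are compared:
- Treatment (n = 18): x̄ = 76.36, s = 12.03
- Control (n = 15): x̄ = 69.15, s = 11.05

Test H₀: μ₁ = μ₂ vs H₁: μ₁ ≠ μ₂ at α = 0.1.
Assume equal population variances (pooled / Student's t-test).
Student's two-sample t-test (equal variances):
H₀: μ₁ = μ₂
H₁: μ₁ ≠ μ₂
df = n₁ + n₂ - 2 = 31
Pooled variance s_p² = [(n₁-1)s₁² + (n₂-1)s₂²] / (n₁ + n₂ - 2) = [(17)(12.03²) + (14)(11.05²)] / 31 = 134.5061
SE = √(s_p²(1/n₁ + 1/n₂)) = √(134.5061 × (1/18 + 1/15)) = 4.0546
t = (x̄₁ - x̄₂) / SE = (76.36 - 69.15) / 4.0546 = 7.21 / 4.0546 = 1.778
p-value = 0.0852

Since p-value < α = 0.1, we reject H₀.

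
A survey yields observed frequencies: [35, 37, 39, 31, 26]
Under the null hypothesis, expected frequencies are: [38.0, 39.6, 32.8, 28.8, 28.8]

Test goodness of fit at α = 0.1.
Chi-square goodness of fit test:
H₀: observed counts match expected distribution
H₁: observed counts differ from expected distribution
df = k - 1 = 4
χ² = Σ(O - E)²/E
   = (35 - 38.0)²/38.0 + (37 - 39.6)²/39.6 + (39 - 32.8)²/32.8 + (31 - 28.8)²/28.8 + (26 - 28.8)²/28.8
   = 0.237 + 0.171 + 1.172 + 0.168 + 0.272
   = 2.02
p-value = 0.7321

Since p-value > α = 0.1, we fail to reject H₀.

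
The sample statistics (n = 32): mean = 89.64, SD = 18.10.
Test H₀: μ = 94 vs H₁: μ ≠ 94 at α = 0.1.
One-sample t-test:
H₀: μ = 94
H₁: μ ≠ 94
df = n - 1 = 31
t = (x̄ - μ₀) / (s/√n) = (89.64 - 94) / (18.10/√32) = -1.363
p-value = 0.1828

Since p-value > α = 0.1, we fail to reject H₀.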